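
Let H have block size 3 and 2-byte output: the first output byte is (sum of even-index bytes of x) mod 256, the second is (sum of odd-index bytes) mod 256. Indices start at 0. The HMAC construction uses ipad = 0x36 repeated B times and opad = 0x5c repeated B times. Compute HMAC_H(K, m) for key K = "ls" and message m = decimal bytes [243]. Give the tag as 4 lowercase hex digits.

Key "ls" = 6c 73 is 2 bytes ≤ B = 3; zero-pad to 3 bytes: K' = 6c 73 00.
K' ⊕ ipad = 5a 45 36.  K' ⊕ opad = 30 2f 5c.
Inner input = (K'⊕ipad) ∥ m = 5a 45 36 ∥ f3.
Inner hash: even-index sum = 144 mod 256 = 144; odd-index sum = 312 mod 256 = 56 → 90 38.
Outer input = (K'⊕opad) ∥ inner = 30 2f 5c ∥ 90 38.
Outer hash (tag): even-index sum = 196 mod 256 = 196; odd-index sum = 191 mod 256 = 191 → c4 bf.

c4bf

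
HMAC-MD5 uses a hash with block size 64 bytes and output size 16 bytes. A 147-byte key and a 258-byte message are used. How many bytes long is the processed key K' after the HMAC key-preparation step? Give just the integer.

64

Key is 147 > 64 bytes, so it is hashed to 16 bytes then zero-padded to 64: |K'| = 64.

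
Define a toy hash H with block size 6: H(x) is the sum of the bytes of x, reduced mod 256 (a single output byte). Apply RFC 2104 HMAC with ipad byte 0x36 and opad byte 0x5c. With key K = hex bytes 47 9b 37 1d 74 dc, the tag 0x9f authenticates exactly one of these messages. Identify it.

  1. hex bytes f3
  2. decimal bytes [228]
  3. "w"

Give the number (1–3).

Key hex bytes 47 9b 37 1d 74 dc is exactly B = 6 bytes: K' = 47 9b 37 1d 74 dc.
K' ⊕ ipad = 71 ad 01 2b 42 ea; K' ⊕ opad = 1b c7 6b 41 28 80.
m1: inner = H(71 ad 01 2b 42 ea f3) = 69; tag = H(1b c7 6b 41 28 80 69) = 9f ← matches
m2: inner = H(71 ad 01 2b 42 ea e4) = 5a; tag = H(1b c7 6b 41 28 80 5a) = 90
m3: inner = H(71 ad 01 2b 42 ea 77) = ed; tag = H(1b c7 6b 41 28 80 ed) = 23

1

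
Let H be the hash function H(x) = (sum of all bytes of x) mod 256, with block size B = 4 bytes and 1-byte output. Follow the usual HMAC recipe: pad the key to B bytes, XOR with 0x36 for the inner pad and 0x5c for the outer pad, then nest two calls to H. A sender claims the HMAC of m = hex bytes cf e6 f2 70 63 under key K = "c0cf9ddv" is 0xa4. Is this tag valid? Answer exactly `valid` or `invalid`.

valid

Key "c0cf9ddv" = 63 30 63 66 39 64 64 76 is 8 bytes > B = 4, so hash it first: H(key) = d3, then zero-pad to 4 bytes: K' = d3 00 00 00.
K' ⊕ ipad = e5 36 36 36; K' ⊕ opad = 8f 5c 5c 5c.
Inner hash: sum = 229+54+54+54+207+230+242+112+99 = 1281; mod 256 = 1 → 01.
Outer hash (recomputed tag): sum = 143+92+92+92+1 = 420; mod 256 = 164 → a4.
Recomputed tag = a4; claimed = a4 → match.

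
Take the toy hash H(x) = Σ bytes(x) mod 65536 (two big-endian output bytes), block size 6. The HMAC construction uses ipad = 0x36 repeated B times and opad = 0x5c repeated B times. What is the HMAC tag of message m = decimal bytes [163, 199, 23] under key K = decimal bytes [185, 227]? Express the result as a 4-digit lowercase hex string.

03d4

Key decimal bytes [185, 227] = b9 e3 is 2 bytes ≤ B = 6; zero-pad to 6 bytes: K' = b9 e3 00 00 00 00.
K' ⊕ ipad = 8f d5 36 36 36 36.  K' ⊕ opad = e5 bf 5c 5c 5c 5c.
Inner input = (K'⊕ipad) ∥ m = 8f d5 36 36 36 36 ∥ a3 c7 17.
Inner hash: sum = 143+213+54+54+54+54+163+199+23 = 957 → 03 bd.
Outer input = (K'⊕opad) ∥ inner = e5 bf 5c 5c 5c 5c ∥ 03 bd.
Outer hash (tag): sum = 229+191+92+92+92+92+3+189 = 980 → 03 d4.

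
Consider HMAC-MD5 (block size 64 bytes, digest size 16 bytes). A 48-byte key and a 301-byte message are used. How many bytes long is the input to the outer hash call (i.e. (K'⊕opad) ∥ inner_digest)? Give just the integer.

80

Key is 48 ≤ 64 bytes, zero-padded: |K'| = 64.
Outer input = (K'⊕opad) ∥ H(inner) → 64 + 16 = 80 bytes.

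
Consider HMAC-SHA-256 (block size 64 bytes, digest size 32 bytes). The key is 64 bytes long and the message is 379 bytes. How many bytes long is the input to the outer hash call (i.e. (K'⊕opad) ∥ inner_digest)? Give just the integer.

Key is 64 ≤ 64 bytes, zero-padded: |K'| = 64.
Outer input = (K'⊕opad) ∥ H(inner) → 64 + 32 = 96 bytes.

96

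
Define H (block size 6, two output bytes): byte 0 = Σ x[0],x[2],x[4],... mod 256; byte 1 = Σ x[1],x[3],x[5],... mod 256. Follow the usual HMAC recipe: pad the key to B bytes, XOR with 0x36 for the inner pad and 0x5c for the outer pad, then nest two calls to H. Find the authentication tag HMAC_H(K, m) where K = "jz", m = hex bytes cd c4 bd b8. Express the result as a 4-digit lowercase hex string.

4012

Key "jz" = 6a 7a is 2 bytes ≤ B = 6; zero-pad to 6 bytes: K' = 6a 7a 00 00 00 00.
K' ⊕ ipad = 5c 4c 36 36 36 36.  K' ⊕ opad = 36 26 5c 5c 5c 5c.
Inner input = (K'⊕ipad) ∥ m = 5c 4c 36 36 36 36 ∥ cd c4 bd b8.
Inner hash: even-index sum = 594 mod 256 = 82; odd-index sum = 564 mod 256 = 52 → 52 34.
Outer input = (K'⊕opad) ∥ inner = 36 26 5c 5c 5c 5c ∥ 52 34.
Outer hash (tag): even-index sum = 320 mod 256 = 64; odd-index sum = 274 mod 256 = 18 → 40 12.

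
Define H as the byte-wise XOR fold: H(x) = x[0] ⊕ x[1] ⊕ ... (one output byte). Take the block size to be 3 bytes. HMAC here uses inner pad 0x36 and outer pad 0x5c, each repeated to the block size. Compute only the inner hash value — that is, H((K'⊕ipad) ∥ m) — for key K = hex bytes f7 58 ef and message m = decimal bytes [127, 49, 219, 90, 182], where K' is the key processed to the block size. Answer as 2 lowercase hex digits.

Key hex bytes f7 58 ef is exactly B = 3 bytes: K' = f7 58 ef.
K' ⊕ ipad = c1 6e d9.
Inner input = c1 6e d9 ∥ 7f 31 db 5a b6.
Inner hash: XOR c1⊕6e⊕d9⊕7f⊕31⊕db⊕5a⊕b6 = 0f.

0f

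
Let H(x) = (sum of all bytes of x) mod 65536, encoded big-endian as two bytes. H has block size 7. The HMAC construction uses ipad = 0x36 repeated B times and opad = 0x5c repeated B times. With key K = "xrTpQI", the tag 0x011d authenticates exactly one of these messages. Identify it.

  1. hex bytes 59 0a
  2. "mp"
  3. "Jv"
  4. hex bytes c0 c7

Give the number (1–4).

3

Key "xrTpQI" = 78 72 54 70 51 49 is 6 bytes ≤ B = 7; zero-pad to 7 bytes: K' = 78 72 54 70 51 49 00.
K' ⊕ ipad = 4e 44 62 46 67 7f 36; K' ⊕ opad = 24 2e 08 2c 0d 15 5c.
m1: inner = H(4e 44 62 46 67 7f 36 59 0a) = 02 b9; tag = H(24 2e 08 2c 0d 15 5c 02 b9) = 01bf
m2: inner = H(4e 44 62 46 67 7f 36 6d 70) = 03 33; tag = H(24 2e 08 2c 0d 15 5c 03 33) = 013a
m3: inner = H(4e 44 62 46 67 7f 36 4a 76) = 03 16; tag = H(24 2e 08 2c 0d 15 5c 03 16) = 011d ← matches
m4: inner = H(4e 44 62 46 67 7f 36 c0 c7) = 03 dd; tag = H(24 2e 08 2c 0d 15 5c 03 dd) = 01e4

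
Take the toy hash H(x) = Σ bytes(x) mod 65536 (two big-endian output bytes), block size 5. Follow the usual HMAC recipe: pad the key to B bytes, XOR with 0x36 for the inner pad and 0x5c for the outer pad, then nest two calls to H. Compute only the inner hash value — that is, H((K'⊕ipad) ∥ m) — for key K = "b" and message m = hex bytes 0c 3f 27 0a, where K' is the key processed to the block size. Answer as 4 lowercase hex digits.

Key "b" = 62 is 1 byte ≤ B = 5; zero-pad to 5 bytes: K' = 62 00 00 00 00.
K' ⊕ ipad = 54 36 36 36 36.
Inner input = 54 36 36 36 36 ∥ 0c 3f 27 0a.
Inner hash: sum = 84+54+54+54+54+12+63+39+10 = 424 → 01 a8.

01a8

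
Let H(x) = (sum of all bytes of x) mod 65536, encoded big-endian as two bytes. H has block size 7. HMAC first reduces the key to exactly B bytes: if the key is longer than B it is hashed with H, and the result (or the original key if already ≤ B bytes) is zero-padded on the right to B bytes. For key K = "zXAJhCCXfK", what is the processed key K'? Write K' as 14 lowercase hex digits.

|K| = 10 > B = 7, so first hash the key.
H(K): sum = 122+88+65+74+104+67+67+88+102+75 = 852 → 03 54.
Zero-pad H(K) = 03 54 to 7 bytes: K' = 03 54 00 00 00 00 00.

03540000000000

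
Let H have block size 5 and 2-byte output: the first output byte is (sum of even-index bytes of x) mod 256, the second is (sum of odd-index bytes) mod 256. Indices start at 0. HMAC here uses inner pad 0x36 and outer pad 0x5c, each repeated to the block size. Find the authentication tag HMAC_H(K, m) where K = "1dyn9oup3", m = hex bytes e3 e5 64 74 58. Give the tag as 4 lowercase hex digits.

ebcb

Key "1dyn9oup3" = 31 64 79 6e 39 6f 75 70 33 is 9 bytes > B = 5, so hash it first: H(key) = 8b b1, then zero-pad to 5 bytes: K' = 8b b1 00 00 00.
K' ⊕ ipad = bd 87 36 36 36.  K' ⊕ opad = d7 ed 5c 5c 5c.
Inner input = (K'⊕ipad) ∥ m = bd 87 36 36 36 ∥ e3 e5 64 74 58.
Inner hash: even-index sum = 642 mod 256 = 130; odd-index sum = 604 mod 256 = 92 → 82 5c.
Outer input = (K'⊕opad) ∥ inner = d7 ed 5c 5c 5c ∥ 82 5c.
Outer hash (tag): even-index sum = 491 mod 256 = 235; odd-index sum = 459 mod 256 = 203 → eb cb.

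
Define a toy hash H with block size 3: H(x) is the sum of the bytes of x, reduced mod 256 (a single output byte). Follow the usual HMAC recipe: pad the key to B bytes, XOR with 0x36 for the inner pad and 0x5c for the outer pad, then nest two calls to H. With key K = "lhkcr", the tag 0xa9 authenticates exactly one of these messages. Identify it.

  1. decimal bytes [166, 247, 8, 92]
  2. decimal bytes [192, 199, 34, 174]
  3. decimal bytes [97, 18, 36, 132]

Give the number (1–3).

3

Key "lhkcr" = 6c 68 6b 63 72 is 5 bytes > B = 3, so hash it first: H(key) = 14, then zero-pad to 3 bytes: K' = 14 00 00.
K' ⊕ ipad = 22 36 36; K' ⊕ opad = 48 5c 5c.
m1: inner = H(22 36 36 a6 f7 08 5c) = 8f; tag = H(48 5c 5c 8f) = 8f
m2: inner = H(22 36 36 c0 c7 22 ae) = e5; tag = H(48 5c 5c e5) = e5
m3: inner = H(22 36 36 61 12 24 84) = a9; tag = H(48 5c 5c a9) = a9 ← matches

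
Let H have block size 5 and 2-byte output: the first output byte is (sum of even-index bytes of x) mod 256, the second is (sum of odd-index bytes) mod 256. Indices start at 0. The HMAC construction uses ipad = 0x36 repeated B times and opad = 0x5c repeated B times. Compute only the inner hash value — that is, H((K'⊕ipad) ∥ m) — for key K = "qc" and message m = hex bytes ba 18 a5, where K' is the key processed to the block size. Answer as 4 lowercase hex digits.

cbea

Key "qc" = 71 63 is 2 bytes ≤ B = 5; zero-pad to 5 bytes: K' = 71 63 00 00 00.
K' ⊕ ipad = 47 55 36 36 36.
Inner input = 47 55 36 36 36 ∥ ba 18 a5.
Inner hash: even-index sum = 203 mod 256 = 203; odd-index sum = 490 mod 256 = 234 → cb ea.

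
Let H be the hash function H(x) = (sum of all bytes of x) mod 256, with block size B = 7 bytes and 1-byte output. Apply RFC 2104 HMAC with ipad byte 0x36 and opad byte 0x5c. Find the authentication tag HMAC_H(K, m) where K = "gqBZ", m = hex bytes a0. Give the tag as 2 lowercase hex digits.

Key "gqBZ" = 67 71 42 5a is 4 bytes ≤ B = 7; zero-pad to 7 bytes: K' = 67 71 42 5a 00 00 00.
K' ⊕ ipad = 51 47 74 6c 36 36 36.  K' ⊕ opad = 3b 2d 1e 06 5c 5c 5c.
Inner input = (K'⊕ipad) ∥ m = 51 47 74 6c 36 36 36 ∥ a0.
Inner hash: sum = 81+71+116+108+54+54+54+160 = 698; mod 256 = 186 → ba.
Outer input = (K'⊕opad) ∥ inner = 3b 2d 1e 06 5c 5c 5c ∥ ba.
Outer hash (tag): sum = 59+45+30+6+92+92+92+186 = 602; mod 256 = 90 → 5a.

5a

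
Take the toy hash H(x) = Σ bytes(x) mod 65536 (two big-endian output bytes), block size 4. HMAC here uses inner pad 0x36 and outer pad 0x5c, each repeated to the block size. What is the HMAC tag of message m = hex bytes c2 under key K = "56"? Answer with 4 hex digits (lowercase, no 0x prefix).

01bd

Key "56" = 35 36 is 2 bytes ≤ B = 4; zero-pad to 4 bytes: K' = 35 36 00 00.
K' ⊕ ipad = 03 00 36 36.  K' ⊕ opad = 69 6a 5c 5c.
Inner input = (K'⊕ipad) ∥ m = 03 00 36 36 ∥ c2.
Inner hash: sum = 3+0+54+54+194 = 305 → 01 31.
Outer input = (K'⊕opad) ∥ inner = 69 6a 5c 5c ∥ 01 31.
Outer hash (tag): sum = 105+106+92+92+1+49 = 445 → 01 bd.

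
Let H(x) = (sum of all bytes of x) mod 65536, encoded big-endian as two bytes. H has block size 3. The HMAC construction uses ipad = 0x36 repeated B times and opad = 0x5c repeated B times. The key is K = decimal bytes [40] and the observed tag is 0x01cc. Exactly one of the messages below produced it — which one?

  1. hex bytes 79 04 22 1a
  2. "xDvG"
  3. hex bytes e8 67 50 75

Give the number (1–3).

Key decimal bytes [40] = 28 is 1 byte ≤ B = 3; zero-pad to 3 bytes: K' = 28 00 00.
K' ⊕ ipad = 1e 36 36; K' ⊕ opad = 74 5c 5c.
m1: inner = H(1e 36 36 79 04 22 1a) = 01 43; tag = H(74 5c 5c 01 43) = 0170
m2: inner = H(1e 36 36 78 44 76 47) = 02 03; tag = H(74 5c 5c 02 03) = 0131
m3: inner = H(1e 36 36 e8 67 50 75) = 02 9e; tag = H(74 5c 5c 02 9e) = 01cc ← matches

3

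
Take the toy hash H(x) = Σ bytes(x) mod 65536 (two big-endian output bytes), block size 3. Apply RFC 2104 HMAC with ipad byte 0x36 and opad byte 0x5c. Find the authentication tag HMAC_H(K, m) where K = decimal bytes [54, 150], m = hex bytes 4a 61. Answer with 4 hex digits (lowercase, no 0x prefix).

Key decimal bytes [54, 150] = 36 96 is 2 bytes ≤ B = 3; zero-pad to 3 bytes: K' = 36 96 00.
K' ⊕ ipad = 00 a0 36.  K' ⊕ opad = 6a ca 5c.
Inner input = (K'⊕ipad) ∥ m = 00 a0 36 ∥ 4a 61.
Inner hash: sum = 0+160+54+74+97 = 385 → 01 81.
Outer input = (K'⊕opad) ∥ inner = 6a ca 5c ∥ 01 81.
Outer hash (tag): sum = 106+202+92+1+129 = 530 → 02 12.

0212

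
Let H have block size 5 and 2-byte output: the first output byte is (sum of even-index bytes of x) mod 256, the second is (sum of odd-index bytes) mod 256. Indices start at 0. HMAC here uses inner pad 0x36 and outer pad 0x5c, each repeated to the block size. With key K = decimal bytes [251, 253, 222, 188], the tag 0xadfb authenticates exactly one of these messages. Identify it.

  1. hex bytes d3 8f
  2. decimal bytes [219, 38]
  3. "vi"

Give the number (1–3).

Key decimal bytes [251, 253, 222, 188] = fb fd de bc is 4 bytes ≤ B = 5; zero-pad to 5 bytes: K' = fb fd de bc 00.
K' ⊕ ipad = cd cb e8 8a 36; K' ⊕ opad = a7 a1 82 e0 5c.
m1: inner = H(cd cb e8 8a 36 d3 8f) = 7a 28; tag = H(a7 a1 82 e0 5c 7a 28) = adfb ← matches
m2: inner = H(cd cb e8 8a 36 db 26) = 11 30; tag = H(a7 a1 82 e0 5c 11 30) = b592
m3: inner = H(cd cb e8 8a 36 76 69) = 54 cb; tag = H(a7 a1 82 e0 5c 54 cb) = 50d5

1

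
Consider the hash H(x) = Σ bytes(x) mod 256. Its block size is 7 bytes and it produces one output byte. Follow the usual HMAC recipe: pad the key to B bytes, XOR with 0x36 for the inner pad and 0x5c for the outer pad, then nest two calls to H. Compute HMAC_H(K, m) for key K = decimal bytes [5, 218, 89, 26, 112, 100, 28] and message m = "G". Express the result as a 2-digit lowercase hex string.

Key decimal bytes [5, 218, 89, 26, 112, 100, 28] = 05 da 59 1a 70 64 1c is exactly B = 7 bytes: K' = 05 da 59 1a 70 64 1c.
K' ⊕ ipad = 33 ec 6f 2c 46 52 2a.  K' ⊕ opad = 59 86 05 46 2c 38 40.
Inner input = (K'⊕ipad) ∥ m = 33 ec 6f 2c 46 52 2a ∥ 47.
Inner hash: sum = 51+236+111+44+70+82+42+71 = 707; mod 256 = 195 → c3.
Outer input = (K'⊕opad) ∥ inner = 59 86 05 46 2c 38 40 ∥ c3.
Outer hash (tag): sum = 89+134+5+70+44+56+64+195 = 657; mod 256 = 145 → 91.

91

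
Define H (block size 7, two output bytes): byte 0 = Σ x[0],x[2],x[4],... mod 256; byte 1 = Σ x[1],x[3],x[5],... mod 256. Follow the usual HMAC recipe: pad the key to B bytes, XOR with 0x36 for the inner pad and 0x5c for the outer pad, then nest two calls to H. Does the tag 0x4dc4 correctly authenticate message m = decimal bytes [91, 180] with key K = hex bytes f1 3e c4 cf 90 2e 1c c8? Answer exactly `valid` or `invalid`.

Key hex bytes f1 3e c4 cf 90 2e 1c c8 is 8 bytes > B = 7, so hash it first: H(key) = 61 03, then zero-pad to 7 bytes: K' = 61 03 00 00 00 00 00.
K' ⊕ ipad = 57 35 36 36 36 36 36; K' ⊕ opad = 3d 5f 5c 5c 5c 5c 5c.
Inner hash: even-index sum = 429 mod 256 = 173; odd-index sum = 252 mod 256 = 252 → ad fc.
Outer hash (recomputed tag): even-index sum = 589 mod 256 = 77; odd-index sum = 452 mod 256 = 196 → 4d c4.
Recomputed tag = 4dc4; claimed = 4dc4 → match.

valid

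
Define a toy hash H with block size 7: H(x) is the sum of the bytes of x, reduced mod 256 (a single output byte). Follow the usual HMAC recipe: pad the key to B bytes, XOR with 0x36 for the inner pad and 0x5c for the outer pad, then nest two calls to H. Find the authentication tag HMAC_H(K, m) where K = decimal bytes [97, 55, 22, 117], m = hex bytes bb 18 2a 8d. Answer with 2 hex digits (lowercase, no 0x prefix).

16

Key decimal bytes [97, 55, 22, 117] = 61 37 16 75 is 4 bytes ≤ B = 7; zero-pad to 7 bytes: K' = 61 37 16 75 00 00 00.
K' ⊕ ipad = 57 01 20 43 36 36 36.  K' ⊕ opad = 3d 6b 4a 29 5c 5c 5c.
Inner input = (K'⊕ipad) ∥ m = 57 01 20 43 36 36 36 ∥ bb 18 2a 8d.
Inner hash: sum = 87+1+32+67+54+54+54+187+24+42+141 = 743; mod 256 = 231 → e7.
Outer input = (K'⊕opad) ∥ inner = 3d 6b 4a 29 5c 5c 5c ∥ e7.
Outer hash (tag): sum = 61+107+74+41+92+92+92+231 = 790; mod 256 = 22 → 16.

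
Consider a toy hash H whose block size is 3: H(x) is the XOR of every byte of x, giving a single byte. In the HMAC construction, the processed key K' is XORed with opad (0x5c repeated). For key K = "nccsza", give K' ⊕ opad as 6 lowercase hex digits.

5a5c5c

Key "nccsza" = 6e 63 63 73 7a 61 is 6 bytes > B = 3, so hash it first: H(key) = 06, then zero-pad to 3 bytes: K' = 06 00 00.
XOR each byte with 0x5c: 06⊕5c=5a, 00⊕5c=5c, 00⊕5c=5c.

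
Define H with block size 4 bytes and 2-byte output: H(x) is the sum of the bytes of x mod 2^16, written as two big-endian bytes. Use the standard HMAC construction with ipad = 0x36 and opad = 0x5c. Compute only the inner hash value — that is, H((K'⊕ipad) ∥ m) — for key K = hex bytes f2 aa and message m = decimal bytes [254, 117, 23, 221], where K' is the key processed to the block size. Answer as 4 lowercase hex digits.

Key hex bytes f2 aa is 2 bytes ≤ B = 4; zero-pad to 4 bytes: K' = f2 aa 00 00.
K' ⊕ ipad = c4 9c 36 36.
Inner input = c4 9c 36 36 ∥ fe 75 17 dd.
Inner hash: sum = 196+156+54+54+254+117+23+221 = 1075 → 04 33.

0433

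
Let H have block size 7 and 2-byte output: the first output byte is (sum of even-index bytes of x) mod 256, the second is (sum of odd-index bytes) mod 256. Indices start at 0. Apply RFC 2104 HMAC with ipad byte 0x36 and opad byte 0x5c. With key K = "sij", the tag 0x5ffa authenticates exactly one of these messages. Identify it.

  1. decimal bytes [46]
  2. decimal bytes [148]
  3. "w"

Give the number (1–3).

Key "sij" = 73 69 6a is 3 bytes ≤ B = 7; zero-pad to 7 bytes: K' = 73 69 6a 00 00 00 00.
K' ⊕ ipad = 45 5f 5c 36 36 36 36; K' ⊕ opad = 2f 35 36 5c 5c 5c 5c.
m1: inner = H(45 5f 5c 36 36 36 36 2e) = 0d f9; tag = H(2f 35 36 5c 5c 5c 5c 0d f9) = 16fa
m2: inner = H(45 5f 5c 36 36 36 36 94) = 0d 5f; tag = H(2f 35 36 5c 5c 5c 5c 0d 5f) = 7cfa
m3: inner = H(45 5f 5c 36 36 36 36 77) = 0d 42; tag = H(2f 35 36 5c 5c 5c 5c 0d 42) = 5ffa ← matches

3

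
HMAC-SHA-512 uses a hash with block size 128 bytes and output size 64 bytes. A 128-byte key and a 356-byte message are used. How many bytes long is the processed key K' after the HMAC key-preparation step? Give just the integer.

Key is 128 ≤ 128 bytes, zero-padded: |K'| = 128.

128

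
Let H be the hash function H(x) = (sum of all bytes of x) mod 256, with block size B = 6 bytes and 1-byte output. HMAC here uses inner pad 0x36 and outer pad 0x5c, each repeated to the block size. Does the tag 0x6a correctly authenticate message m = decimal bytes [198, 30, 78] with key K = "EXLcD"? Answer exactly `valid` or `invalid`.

valid

Key "EXLcD" = 45 58 4c 63 44 is 5 bytes ≤ B = 6; zero-pad to 6 bytes: K' = 45 58 4c 63 44 00.
K' ⊕ ipad = 73 6e 7a 55 72 36; K' ⊕ opad = 19 04 10 3f 18 5c.
Inner hash: sum = 115+110+122+85+114+54+198+30+78 = 906; mod 256 = 138 → 8a.
Outer hash (recomputed tag): sum = 25+4+16+63+24+92+138 = 362; mod 256 = 106 → 6a.
Recomputed tag = 6a; claimed = 6a → match.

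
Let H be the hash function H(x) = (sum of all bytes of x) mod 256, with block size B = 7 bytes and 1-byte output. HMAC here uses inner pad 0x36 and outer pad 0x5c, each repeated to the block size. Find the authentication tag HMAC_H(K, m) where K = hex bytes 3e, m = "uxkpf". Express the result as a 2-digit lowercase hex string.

Key hex bytes 3e is 1 byte ≤ B = 7; zero-pad to 7 bytes: K' = 3e 00 00 00 00 00 00.
K' ⊕ ipad = 08 36 36 36 36 36 36.  K' ⊕ opad = 62 5c 5c 5c 5c 5c 5c.
Inner input = (K'⊕ipad) ∥ m = 08 36 36 36 36 36 36 ∥ 75 78 6b 70 66.
Inner hash: sum = 8+54+54+54+54+54+54+117+120+107+112+102 = 890; mod 256 = 122 → 7a.
Outer input = (K'⊕opad) ∥ inner = 62 5c 5c 5c 5c 5c 5c ∥ 7a.
Outer hash (tag): sum = 98+92+92+92+92+92+92+122 = 772; mod 256 = 4 → 04.

04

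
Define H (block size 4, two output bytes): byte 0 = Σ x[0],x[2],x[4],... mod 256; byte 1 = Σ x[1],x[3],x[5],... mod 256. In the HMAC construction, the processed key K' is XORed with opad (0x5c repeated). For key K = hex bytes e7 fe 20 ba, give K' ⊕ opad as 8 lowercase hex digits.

bba27ce6

Key hex bytes e7 fe 20 ba is exactly B = 4 bytes: K' = e7 fe 20 ba.
XOR each byte with 0x5c: e7⊕5c=bb, fe⊕5c=a2, 20⊕5c=7c, ba⊕5c=e6.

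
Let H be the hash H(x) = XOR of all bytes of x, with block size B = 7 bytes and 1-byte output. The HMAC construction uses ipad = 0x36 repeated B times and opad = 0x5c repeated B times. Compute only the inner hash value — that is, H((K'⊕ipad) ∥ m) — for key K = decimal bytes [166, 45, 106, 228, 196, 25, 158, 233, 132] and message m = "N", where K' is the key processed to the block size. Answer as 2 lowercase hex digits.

Key decimal bytes [166, 45, 106, 228, 196, 25, 158, 233, 132] = a6 2d 6a e4 c4 19 9e e9 84 is 9 bytes > B = 7, so hash it first: H(key) = 2b, then zero-pad to 7 bytes: K' = 2b 00 00 00 00 00 00.
K' ⊕ ipad = 1d 36 36 36 36 36 36.
Inner input = 1d 36 36 36 36 36 36 ∥ 4e.
Inner hash: XOR 1d⊕36⊕36⊕36⊕36⊕36⊕36⊕4e = 53.

53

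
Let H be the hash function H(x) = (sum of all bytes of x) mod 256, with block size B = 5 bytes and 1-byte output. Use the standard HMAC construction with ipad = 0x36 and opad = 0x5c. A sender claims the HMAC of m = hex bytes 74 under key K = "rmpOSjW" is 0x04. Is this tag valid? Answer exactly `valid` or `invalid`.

Key "rmpOSjW" = 72 6d 70 4f 53 6a 57 is 7 bytes > B = 5, so hash it first: H(key) = b2, then zero-pad to 5 bytes: K' = b2 00 00 00 00.
K' ⊕ ipad = 84 36 36 36 36; K' ⊕ opad = ee 5c 5c 5c 5c.
Inner hash: sum = 132+54+54+54+54+116 = 464; mod 256 = 208 → d0.
Outer hash (recomputed tag): sum = 238+92+92+92+92+208 = 814; mod 256 = 46 → 2e.
Recomputed tag = 2e; claimed = 04 → mismatch.

invalid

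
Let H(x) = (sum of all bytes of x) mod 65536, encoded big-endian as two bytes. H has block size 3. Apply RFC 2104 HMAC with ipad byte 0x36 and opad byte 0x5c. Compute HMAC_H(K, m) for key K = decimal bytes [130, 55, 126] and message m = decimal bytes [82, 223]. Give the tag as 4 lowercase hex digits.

Key decimal bytes [130, 55, 126] = 82 37 7e is exactly B = 3 bytes: K' = 82 37 7e.
K' ⊕ ipad = b4 01 48.  K' ⊕ opad = de 6b 22.
Inner input = (K'⊕ipad) ∥ m = b4 01 48 ∥ 52 df.
Inner hash: sum = 180+1+72+82+223 = 558 → 02 2e.
Outer input = (K'⊕opad) ∥ inner = de 6b 22 ∥ 02 2e.
Outer hash (tag): sum = 222+107+34+2+46 = 411 → 01 9b.

019b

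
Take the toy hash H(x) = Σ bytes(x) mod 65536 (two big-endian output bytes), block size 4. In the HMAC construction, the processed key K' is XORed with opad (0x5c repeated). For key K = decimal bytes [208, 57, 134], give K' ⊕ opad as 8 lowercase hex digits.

Key decimal bytes [208, 57, 134] = d0 39 86 is 3 bytes ≤ B = 4; zero-pad to 4 bytes: K' = d0 39 86 00.
XOR each byte with 0x5c: d0⊕5c=8c, 39⊕5c=65, 86⊕5c=da, 00⊕5c=5c.

8c65da5c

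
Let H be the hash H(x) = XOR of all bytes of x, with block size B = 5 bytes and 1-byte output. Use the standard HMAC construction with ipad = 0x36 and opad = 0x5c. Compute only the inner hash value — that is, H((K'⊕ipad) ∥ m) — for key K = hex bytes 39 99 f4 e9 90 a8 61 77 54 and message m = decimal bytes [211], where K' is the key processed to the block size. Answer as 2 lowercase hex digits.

Key hex bytes 39 99 f4 e9 90 a8 61 77 54 is 9 bytes > B = 5, so hash it first: H(key) = c7, then zero-pad to 5 bytes: K' = c7 00 00 00 00.
K' ⊕ ipad = f1 36 36 36 36.
Inner input = f1 36 36 36 36 ∥ d3.
Inner hash: XOR f1⊕36⊕36⊕36⊕36⊕d3 = 22.

22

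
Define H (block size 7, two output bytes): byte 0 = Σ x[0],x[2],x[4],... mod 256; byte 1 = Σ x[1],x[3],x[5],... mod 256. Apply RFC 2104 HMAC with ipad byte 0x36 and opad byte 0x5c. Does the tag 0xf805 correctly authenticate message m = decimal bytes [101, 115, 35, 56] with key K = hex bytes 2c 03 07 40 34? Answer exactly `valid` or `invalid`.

valid

Key hex bytes 2c 03 07 40 34 is 5 bytes ≤ B = 7; zero-pad to 7 bytes: K' = 2c 03 07 40 34 00 00.
K' ⊕ ipad = 1a 35 31 76 02 36 36; K' ⊕ opad = 70 5f 5b 1c 68 5c 5c.
Inner hash: even-index sum = 302 mod 256 = 46; odd-index sum = 361 mod 256 = 105 → 2e 69.
Outer hash (recomputed tag): even-index sum = 504 mod 256 = 248; odd-index sum = 261 mod 256 = 5 → f8 05.
Recomputed tag = f805; claimed = f805 → match.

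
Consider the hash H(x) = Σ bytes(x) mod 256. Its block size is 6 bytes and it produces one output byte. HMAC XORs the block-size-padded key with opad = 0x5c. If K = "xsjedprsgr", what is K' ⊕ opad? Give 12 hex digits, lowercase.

Key "xsjedprsgr" = 78 73 6a 65 64 70 72 73 67 72 is 10 bytes > B = 6, so hash it first: H(key) = 4c, then zero-pad to 6 bytes: K' = 4c 00 00 00 00 00.
XOR each byte with 0x5c: 4c⊕5c=10, 00⊕5c=5c, 00⊕5c=5c, 00⊕5c=5c, 00⊕5c=5c, 00⊕5c=5c.

105c5c5c5c5c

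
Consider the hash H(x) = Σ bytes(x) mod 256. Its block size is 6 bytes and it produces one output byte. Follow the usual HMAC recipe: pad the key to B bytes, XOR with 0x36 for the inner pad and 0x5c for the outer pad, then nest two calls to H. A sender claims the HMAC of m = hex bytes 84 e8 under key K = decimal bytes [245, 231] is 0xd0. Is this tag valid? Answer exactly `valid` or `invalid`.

invalid

Key decimal bytes [245, 231] = f5 e7 is 2 bytes ≤ B = 6; zero-pad to 6 bytes: K' = f5 e7 00 00 00 00.
K' ⊕ ipad = c3 d1 36 36 36 36; K' ⊕ opad = a9 bb 5c 5c 5c 5c.
Inner hash: sum = 195+209+54+54+54+54+132+232 = 984; mod 256 = 216 → d8.
Outer hash (recomputed tag): sum = 169+187+92+92+92+92+216 = 940; mod 256 = 172 → ac.
Recomputed tag = ac; claimed = d0 → mismatch.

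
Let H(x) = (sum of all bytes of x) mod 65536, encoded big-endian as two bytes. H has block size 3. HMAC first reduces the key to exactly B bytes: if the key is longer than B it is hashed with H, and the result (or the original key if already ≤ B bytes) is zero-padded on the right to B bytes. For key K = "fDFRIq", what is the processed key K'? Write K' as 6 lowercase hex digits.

01fc00

|K| = 6 > B = 3, so first hash the key.
H(K): sum = 102+68+70+82+73+113 = 508 → 01 fc.
Zero-pad H(K) = 01 fc to 3 bytes: K' = 01 fc 00.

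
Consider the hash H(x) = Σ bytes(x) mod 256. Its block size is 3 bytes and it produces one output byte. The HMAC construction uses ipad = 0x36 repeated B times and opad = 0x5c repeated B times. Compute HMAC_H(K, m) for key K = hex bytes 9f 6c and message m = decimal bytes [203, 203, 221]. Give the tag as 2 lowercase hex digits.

Key hex bytes 9f 6c is 2 bytes ≤ B = 3; zero-pad to 3 bytes: K' = 9f 6c 00.
K' ⊕ ipad = a9 5a 36.  K' ⊕ opad = c3 30 5c.
Inner input = (K'⊕ipad) ∥ m = a9 5a 36 ∥ cb cb dd.
Inner hash: sum = 169+90+54+203+203+221 = 940; mod 256 = 172 → ac.
Outer input = (K'⊕opad) ∥ inner = c3 30 5c ∥ ac.
Outer hash (tag): sum = 195+48+92+172 = 507; mod 256 = 251 → fb.

fb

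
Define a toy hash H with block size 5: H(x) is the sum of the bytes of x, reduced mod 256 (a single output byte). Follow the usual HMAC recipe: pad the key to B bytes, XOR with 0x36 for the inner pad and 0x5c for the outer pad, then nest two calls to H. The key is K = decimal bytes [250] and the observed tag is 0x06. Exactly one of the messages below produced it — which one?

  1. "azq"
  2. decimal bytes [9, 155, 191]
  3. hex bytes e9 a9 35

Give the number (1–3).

Key decimal bytes [250] = fa is 1 byte ≤ B = 5; zero-pad to 5 bytes: K' = fa 00 00 00 00.
K' ⊕ ipad = cc 36 36 36 36; K' ⊕ opad = a6 5c 5c 5c 5c.
m1: inner = H(cc 36 36 36 36 61 7a 71) = f0; tag = H(a6 5c 5c 5c 5c f0) = 06 ← matches
m2: inner = H(cc 36 36 36 36 09 9b bf) = 07; tag = H(a6 5c 5c 5c 5c 07) = 1d
m3: inner = H(cc 36 36 36 36 e9 a9 35) = 6b; tag = H(a6 5c 5c 5c 5c 6b) = 81

1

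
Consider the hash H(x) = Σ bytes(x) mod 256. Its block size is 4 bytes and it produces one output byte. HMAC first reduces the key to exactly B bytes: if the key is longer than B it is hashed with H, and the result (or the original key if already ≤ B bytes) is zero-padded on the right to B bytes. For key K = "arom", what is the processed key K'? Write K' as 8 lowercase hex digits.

Key "arom" = 61 72 6f 6d is exactly B = 4 bytes: K' = 61 72 6f 6d.

61726f6d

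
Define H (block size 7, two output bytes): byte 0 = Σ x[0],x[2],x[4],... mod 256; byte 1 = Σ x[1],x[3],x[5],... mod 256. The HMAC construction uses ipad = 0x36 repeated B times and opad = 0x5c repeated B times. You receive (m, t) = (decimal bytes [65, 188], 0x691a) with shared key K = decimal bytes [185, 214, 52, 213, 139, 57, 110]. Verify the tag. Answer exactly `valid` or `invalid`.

invalid

Key decimal bytes [185, 214, 52, 213, 139, 57, 110] = b9 d6 34 d5 8b 39 6e is exactly B = 7 bytes: K' = b9 d6 34 d5 8b 39 6e.
K' ⊕ ipad = 8f e0 02 e3 bd 0f 58; K' ⊕ opad = e5 8a 68 89 d7 65 32.
Inner hash: even-index sum = 610 mod 256 = 98; odd-index sum = 531 mod 256 = 19 → 62 13.
Outer hash (recomputed tag): even-index sum = 617 mod 256 = 105; odd-index sum = 474 mod 256 = 218 → 69 da.
Recomputed tag = 69da; claimed = 691a → mismatch.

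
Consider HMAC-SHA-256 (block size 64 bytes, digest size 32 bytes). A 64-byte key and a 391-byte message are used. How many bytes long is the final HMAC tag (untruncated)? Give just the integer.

32

The tag is one SHA-256 digest: 32 bytes.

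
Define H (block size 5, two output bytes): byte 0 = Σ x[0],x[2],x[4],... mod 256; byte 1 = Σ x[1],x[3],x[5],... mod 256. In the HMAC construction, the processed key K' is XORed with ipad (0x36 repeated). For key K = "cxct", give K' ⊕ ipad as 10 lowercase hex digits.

Key "cxct" = 63 78 63 74 is 4 bytes ≤ B = 5; zero-pad to 5 bytes: K' = 63 78 63 74 00.
XOR each byte with 0x36: 63⊕36=55, 78⊕36=4e, 63⊕36=55, 74⊕36=42, 00⊕36=36.

554e554236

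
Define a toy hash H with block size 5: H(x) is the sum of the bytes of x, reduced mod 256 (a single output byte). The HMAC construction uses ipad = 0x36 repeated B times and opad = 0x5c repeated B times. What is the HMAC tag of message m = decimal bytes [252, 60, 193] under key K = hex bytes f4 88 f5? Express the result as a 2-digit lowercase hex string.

85

Key hex bytes f4 88 f5 is 3 bytes ≤ B = 5; zero-pad to 5 bytes: K' = f4 88 f5 00 00.
K' ⊕ ipad = c2 be c3 36 36.  K' ⊕ opad = a8 d4 a9 5c 5c.
Inner input = (K'⊕ipad) ∥ m = c2 be c3 36 36 ∥ fc 3c c1.
Inner hash: sum = 194+190+195+54+54+252+60+193 = 1192; mod 256 = 168 → a8.
Outer input = (K'⊕opad) ∥ inner = a8 d4 a9 5c 5c ∥ a8.
Outer hash (tag): sum = 168+212+169+92+92+168 = 901; mod 256 = 133 → 85.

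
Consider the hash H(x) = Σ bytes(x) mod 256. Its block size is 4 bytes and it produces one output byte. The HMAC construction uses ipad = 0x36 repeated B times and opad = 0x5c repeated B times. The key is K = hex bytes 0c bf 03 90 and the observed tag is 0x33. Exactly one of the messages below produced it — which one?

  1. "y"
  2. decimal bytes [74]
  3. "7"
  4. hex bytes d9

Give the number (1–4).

3

Key hex bytes 0c bf 03 90 is exactly B = 4 bytes: K' = 0c bf 03 90.
K' ⊕ ipad = 3a 89 35 a6; K' ⊕ opad = 50 e3 5f cc.
m1: inner = H(3a 89 35 a6 79) = 17; tag = H(50 e3 5f cc 17) = 75
m2: inner = H(3a 89 35 a6 4a) = e8; tag = H(50 e3 5f cc e8) = 46
m3: inner = H(3a 89 35 a6 37) = d5; tag = H(50 e3 5f cc d5) = 33 ← matches
m4: inner = H(3a 89 35 a6 d9) = 77; tag = H(50 e3 5f cc 77) = d5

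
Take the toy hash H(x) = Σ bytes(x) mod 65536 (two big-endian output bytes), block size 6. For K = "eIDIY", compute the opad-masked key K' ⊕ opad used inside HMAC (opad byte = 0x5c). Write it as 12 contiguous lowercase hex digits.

39151815055c

Key "eIDIY" = 65 49 44 49 59 is 5 bytes ≤ B = 6; zero-pad to 6 bytes: K' = 65 49 44 49 59 00.
XOR each byte with 0x5c: 65⊕5c=39, 49⊕5c=15, 44⊕5c=18, 49⊕5c=15, 59⊕5c=05, 00⊕5c=5c.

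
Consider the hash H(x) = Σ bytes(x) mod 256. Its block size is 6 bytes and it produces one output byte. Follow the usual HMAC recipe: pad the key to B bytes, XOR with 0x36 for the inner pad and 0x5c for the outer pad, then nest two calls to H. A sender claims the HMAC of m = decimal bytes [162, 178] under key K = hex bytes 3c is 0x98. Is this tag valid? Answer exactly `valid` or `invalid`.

valid

Key hex bytes 3c is 1 byte ≤ B = 6; zero-pad to 6 bytes: K' = 3c 00 00 00 00 00.
K' ⊕ ipad = 0a 36 36 36 36 36; K' ⊕ opad = 60 5c 5c 5c 5c 5c.
Inner hash: sum = 10+54+54+54+54+54+162+178 = 620; mod 256 = 108 → 6c.
Outer hash (recomputed tag): sum = 96+92+92+92+92+92+108 = 664; mod 256 = 152 → 98.
Recomputed tag = 98; claimed = 98 → match.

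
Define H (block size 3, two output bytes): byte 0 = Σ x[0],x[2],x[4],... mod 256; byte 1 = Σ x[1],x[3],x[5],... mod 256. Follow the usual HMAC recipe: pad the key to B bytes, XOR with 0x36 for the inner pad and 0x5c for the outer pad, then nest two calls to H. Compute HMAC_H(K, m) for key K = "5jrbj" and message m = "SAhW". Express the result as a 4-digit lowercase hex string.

5e85

Key "5jrbj" = 35 6a 72 62 6a is 5 bytes > B = 3, so hash it first: H(key) = 11 cc, then zero-pad to 3 bytes: K' = 11 cc 00.
K' ⊕ ipad = 27 fa 36.  K' ⊕ opad = 4d 90 5c.
Inner input = (K'⊕ipad) ∥ m = 27 fa 36 ∥ 53 41 68 57.
Inner hash: even-index sum = 245 mod 256 = 245; odd-index sum = 437 mod 256 = 181 → f5 b5.
Outer input = (K'⊕opad) ∥ inner = 4d 90 5c ∥ f5 b5.
Outer hash (tag): even-index sum = 350 mod 256 = 94; odd-index sum = 389 mod 256 = 133 → 5e 85.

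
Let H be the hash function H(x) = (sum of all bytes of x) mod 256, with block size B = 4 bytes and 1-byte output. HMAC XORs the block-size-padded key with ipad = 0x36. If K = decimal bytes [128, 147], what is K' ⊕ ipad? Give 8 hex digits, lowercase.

b6a53636

Key decimal bytes [128, 147] = 80 93 is 2 bytes ≤ B = 4; zero-pad to 4 bytes: K' = 80 93 00 00.
XOR each byte with 0x36: 80⊕36=b6, 93⊕36=a5, 00⊕36=36, 00⊕36=36.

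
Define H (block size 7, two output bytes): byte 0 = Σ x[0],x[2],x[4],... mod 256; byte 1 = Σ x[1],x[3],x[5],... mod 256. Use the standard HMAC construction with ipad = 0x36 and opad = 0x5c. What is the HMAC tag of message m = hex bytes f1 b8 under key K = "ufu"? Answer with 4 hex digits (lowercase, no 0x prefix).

b79c

Key "ufu" = 75 66 75 is 3 bytes ≤ B = 7; zero-pad to 7 bytes: K' = 75 66 75 00 00 00 00.
K' ⊕ ipad = 43 50 43 36 36 36 36.  K' ⊕ opad = 29 3a 29 5c 5c 5c 5c.
Inner input = (K'⊕ipad) ∥ m = 43 50 43 36 36 36 36 ∥ f1 b8.
Inner hash: even-index sum = 426 mod 256 = 170; odd-index sum = 429 mod 256 = 173 → aa ad.
Outer input = (K'⊕opad) ∥ inner = 29 3a 29 5c 5c 5c 5c ∥ aa ad.
Outer hash (tag): even-index sum = 439 mod 256 = 183; odd-index sum = 412 mod 256 = 156 → b7 9c.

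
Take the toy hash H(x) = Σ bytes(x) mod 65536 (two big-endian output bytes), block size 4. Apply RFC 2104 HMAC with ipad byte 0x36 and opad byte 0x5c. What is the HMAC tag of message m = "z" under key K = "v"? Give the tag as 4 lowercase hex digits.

019b

Key "v" = 76 is 1 byte ≤ B = 4; zero-pad to 4 bytes: K' = 76 00 00 00.
K' ⊕ ipad = 40 36 36 36.  K' ⊕ opad = 2a 5c 5c 5c.
Inner input = (K'⊕ipad) ∥ m = 40 36 36 36 ∥ 7a.
Inner hash: sum = 64+54+54+54+122 = 348 → 01 5c.
Outer input = (K'⊕opad) ∥ inner = 2a 5c 5c 5c ∥ 01 5c.
Outer hash (tag): sum = 42+92+92+92+1+92 = 411 → 01 9b.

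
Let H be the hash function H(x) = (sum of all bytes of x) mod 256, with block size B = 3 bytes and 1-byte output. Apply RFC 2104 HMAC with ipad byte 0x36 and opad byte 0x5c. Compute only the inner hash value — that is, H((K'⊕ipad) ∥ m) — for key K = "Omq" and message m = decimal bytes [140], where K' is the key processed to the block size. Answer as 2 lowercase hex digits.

a7

Key "Omq" = 4f 6d 71 is exactly B = 3 bytes: K' = 4f 6d 71.
K' ⊕ ipad = 79 5b 47.
Inner input = 79 5b 47 ∥ 8c.
Inner hash: sum = 121+91+71+140 = 423; mod 256 = 167 → a7.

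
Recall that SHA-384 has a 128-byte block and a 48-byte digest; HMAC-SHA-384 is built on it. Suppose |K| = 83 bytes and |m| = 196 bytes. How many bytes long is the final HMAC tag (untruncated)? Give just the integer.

The tag is one SHA-384 digest: 48 bytes.

48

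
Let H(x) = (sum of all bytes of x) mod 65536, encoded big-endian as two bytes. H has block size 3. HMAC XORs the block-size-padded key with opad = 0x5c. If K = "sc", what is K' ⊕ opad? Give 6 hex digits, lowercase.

Key "sc" = 73 63 is 2 bytes ≤ B = 3; zero-pad to 3 bytes: K' = 73 63 00.
XOR each byte with 0x5c: 73⊕5c=2f, 63⊕5c=3f, 00⊕5c=5c.

2f3f5c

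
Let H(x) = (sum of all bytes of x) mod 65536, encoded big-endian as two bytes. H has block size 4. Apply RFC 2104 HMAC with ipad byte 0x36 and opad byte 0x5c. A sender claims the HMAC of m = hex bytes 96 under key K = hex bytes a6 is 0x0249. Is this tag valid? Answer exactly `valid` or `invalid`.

invalid

Key hex bytes a6 is 1 byte ≤ B = 4; zero-pad to 4 bytes: K' = a6 00 00 00.
K' ⊕ ipad = 90 36 36 36; K' ⊕ opad = fa 5c 5c 5c.
Inner hash: sum = 144+54+54+54+150 = 456 → 01 c8.
Outer hash (recomputed tag): sum = 250+92+92+92+1+200 = 727 → 02 d7.
Recomputed tag = 02d7; claimed = 0249 → mismatch.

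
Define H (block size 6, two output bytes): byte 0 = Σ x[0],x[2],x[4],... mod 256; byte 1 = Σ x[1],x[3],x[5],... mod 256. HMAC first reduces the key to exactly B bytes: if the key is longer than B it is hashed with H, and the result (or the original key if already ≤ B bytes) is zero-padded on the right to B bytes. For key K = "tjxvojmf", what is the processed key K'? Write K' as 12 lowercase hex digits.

|K| = 8 > B = 6, so first hash the key.
H(K): even-index sum = 456 mod 256 = 200; odd-index sum = 432 mod 256 = 176 → c8 b0.
Zero-pad H(K) = c8 b0 to 6 bytes: K' = c8 b0 00 00 00 00.

c8b000000000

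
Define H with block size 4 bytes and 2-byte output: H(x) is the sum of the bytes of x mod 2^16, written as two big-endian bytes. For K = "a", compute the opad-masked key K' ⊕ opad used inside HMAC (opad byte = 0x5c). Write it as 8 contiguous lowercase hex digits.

3d5c5c5c

Key "a" = 61 is 1 byte ≤ B = 4; zero-pad to 4 bytes: K' = 61 00 00 00.
XOR each byte with 0x5c: 61⊕5c=3d, 00⊕5c=5c, 00⊕5c=5c, 00⊕5c=5c.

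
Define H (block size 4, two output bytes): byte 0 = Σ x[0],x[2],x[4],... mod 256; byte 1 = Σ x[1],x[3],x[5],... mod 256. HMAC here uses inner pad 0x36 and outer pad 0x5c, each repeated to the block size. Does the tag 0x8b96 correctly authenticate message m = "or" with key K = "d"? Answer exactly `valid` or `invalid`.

Key "d" = 64 is 1 byte ≤ B = 4; zero-pad to 4 bytes: K' = 64 00 00 00.
K' ⊕ ipad = 52 36 36 36; K' ⊕ opad = 38 5c 5c 5c.
Inner hash: even-index sum = 247 mod 256 = 247; odd-index sum = 222 mod 256 = 222 → f7 de.
Outer hash (recomputed tag): even-index sum = 395 mod 256 = 139; odd-index sum = 406 mod 256 = 150 → 8b 96.
Recomputed tag = 8b96; claimed = 8b96 → match.

valid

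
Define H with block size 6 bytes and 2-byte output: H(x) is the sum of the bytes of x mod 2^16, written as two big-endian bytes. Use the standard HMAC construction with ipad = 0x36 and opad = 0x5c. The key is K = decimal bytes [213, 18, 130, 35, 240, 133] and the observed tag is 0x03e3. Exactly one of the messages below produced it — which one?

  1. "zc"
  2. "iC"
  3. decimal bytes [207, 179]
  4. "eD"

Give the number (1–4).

1

Key decimal bytes [213, 18, 130, 35, 240, 133] = d5 12 82 23 f0 85 is exactly B = 6 bytes: K' = d5 12 82 23 f0 85.
K' ⊕ ipad = e3 24 b4 15 c6 b3; K' ⊕ opad = 89 4e de 7f ac d9.
m1: inner = H(e3 24 b4 15 c6 b3 7a 63) = 04 26; tag = H(89 4e de 7f ac d9 04 26) = 03e3 ← matches
m2: inner = H(e3 24 b4 15 c6 b3 69 43) = 03 f5; tag = H(89 4e de 7f ac d9 03 f5) = 04b1
m3: inner = H(e3 24 b4 15 c6 b3 cf b3) = 04 cb; tag = H(89 4e de 7f ac d9 04 cb) = 0488
m4: inner = H(e3 24 b4 15 c6 b3 65 44) = 03 f2; tag = H(89 4e de 7f ac d9 03 f2) = 04ae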